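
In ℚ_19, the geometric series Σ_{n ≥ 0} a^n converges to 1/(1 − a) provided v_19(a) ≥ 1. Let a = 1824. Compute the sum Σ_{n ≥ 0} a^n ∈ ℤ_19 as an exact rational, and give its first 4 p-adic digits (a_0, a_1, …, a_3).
Σ a^n = 1/(1 − a) = -1/1823;  first 4 digits = (1, 1, 6, 11)

v_19(a) = 1 ≥ 1, so the series converges in ℤ_19 to 1/(1 − a) = 1/(1 − 1824) = -1/1823. Expand this rational in ℤ_19: compute digits iteratively via d_i = x_i mod 19, x_{i+1} = (x_i − d_i)/19. The first 4 digits are (1, 1, 6, 11).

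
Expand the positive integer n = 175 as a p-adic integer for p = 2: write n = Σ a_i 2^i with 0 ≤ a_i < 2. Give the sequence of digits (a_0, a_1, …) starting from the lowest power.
(a_0, a_1, …) = (1, 1, 1, 1, 0, 1, 0, 1)

Repeated division by 2 gives the digits low-to-high: 175 = 1 + 1·2^1 + 1·2^2 + 1·2^3 + 1·2^5 + 1·2^7. Digit sequence: (1, 1, 1, 1, 0, 1, 0, 1).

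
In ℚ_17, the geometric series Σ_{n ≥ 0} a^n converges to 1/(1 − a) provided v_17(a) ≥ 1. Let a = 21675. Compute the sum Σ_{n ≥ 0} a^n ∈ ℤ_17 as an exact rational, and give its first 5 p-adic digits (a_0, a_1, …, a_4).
Σ a^n = 1/(1 − a) = -1/21674;  first 5 digits = (1, 0, 7, 4, 15)

v_17(a) = 2 ≥ 1, so the series converges in ℤ_17 to 1/(1 − a) = 1/(1 − 21675) = -1/21674. Expand this rational in ℤ_17: compute digits iteratively via d_i = x_i mod 17, x_{i+1} = (x_i − d_i)/17. The first 5 digits are (1, 0, 7, 4, 15).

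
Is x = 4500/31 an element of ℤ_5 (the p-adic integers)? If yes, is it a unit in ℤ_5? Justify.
x ∈ ℤ_5 but not a unit; v_5(x) = 3 > 0

ℤ_5 = {x ∈ ℚ_5 : v_5(x) ≥ 0} and ℤ_5^× = {x ∈ ℤ_5 : v_5(x) = 0}. Here v_5(4500/31) = v_5(num) − v_5(den) = 3; compare against these criteria.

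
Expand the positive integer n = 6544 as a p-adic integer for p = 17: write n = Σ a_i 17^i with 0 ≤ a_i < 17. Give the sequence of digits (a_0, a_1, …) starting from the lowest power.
(a_0, a_1, …) = (16, 10, 5, 1)

Repeated division by 17 gives the digits low-to-high: 6544 = 16 + 10·17^1 + 5·17^2 + 1·17^3. Digit sequence: (16, 10, 5, 1).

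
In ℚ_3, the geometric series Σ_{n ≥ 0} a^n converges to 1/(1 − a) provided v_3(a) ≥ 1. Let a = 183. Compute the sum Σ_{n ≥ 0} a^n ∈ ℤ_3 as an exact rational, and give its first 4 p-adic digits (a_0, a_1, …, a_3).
Σ a^n = 1/(1 − a) = -1/182;  first 4 digits = (1, 1, 0, 0)

v_3(a) = 1 ≥ 1, so the series converges in ℤ_3 to 1/(1 − a) = 1/(1 − 183) = -1/182. Expand this rational in ℤ_3: compute digits iteratively via d_i = x_i mod 3, x_{i+1} = (x_i − d_i)/3. The first 4 digits are (1, 1, 0, 0).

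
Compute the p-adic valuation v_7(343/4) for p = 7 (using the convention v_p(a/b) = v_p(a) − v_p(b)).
v_7(343/4) = 3

Factor powers of 7 from the numerator and denominator of the reduced fraction: 343 = 7^3 · 1 and 4 = 7^0 · 4. Apply v_p(a/b) = v_p(a) − v_p(b): v_7(343/4) = 3 − 0 = 3.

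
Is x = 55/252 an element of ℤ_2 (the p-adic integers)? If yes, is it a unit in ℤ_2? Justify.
x ∉ ℤ_2 (v_2(x) = -2 < 0)

ℤ_2 = {x ∈ ℚ_2 : v_2(x) ≥ 0} and ℤ_2^× = {x ∈ ℤ_2 : v_2(x) = 0}. Here v_2(55/252) = v_2(num) − v_2(den) = -2; compare against these criteria.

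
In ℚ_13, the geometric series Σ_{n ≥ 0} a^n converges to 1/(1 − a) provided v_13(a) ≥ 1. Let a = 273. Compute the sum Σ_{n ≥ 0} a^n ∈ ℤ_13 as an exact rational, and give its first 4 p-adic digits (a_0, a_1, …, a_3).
Σ a^n = 1/(1 − a) = -1/272;  first 4 digits = (1, 8, 0, 0)

v_13(a) = 1 ≥ 1, so the series converges in ℤ_13 to 1/(1 − a) = 1/(1 − 273) = -1/272. Expand this rational in ℤ_13: compute digits iteratively via d_i = x_i mod 13, x_{i+1} = (x_i − d_i)/13. The first 4 digits are (1, 8, 0, 0).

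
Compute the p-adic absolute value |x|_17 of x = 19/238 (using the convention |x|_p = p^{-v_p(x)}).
|19/238|_17 = 17

Step 1 — compute v_17(x) by factoring powers of 17 out of the numerator and denominator: v_17(19/238) = -1. Step 2 — apply |x|_p = p^{-v_p(x)} = 17^{1} = 17.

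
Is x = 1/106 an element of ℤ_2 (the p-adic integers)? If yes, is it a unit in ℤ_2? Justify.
x ∉ ℤ_2 (v_2(x) = -1 < 0)

ℤ_2 = {x ∈ ℚ_2 : v_2(x) ≥ 0} and ℤ_2^× = {x ∈ ℤ_2 : v_2(x) = 0}. Here v_2(1/106) = v_2(num) − v_2(den) = -1; compare against these criteria.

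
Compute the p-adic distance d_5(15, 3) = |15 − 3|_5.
d_5(15, 3) = 1

Step 1 — x − y = 15 − 3 = 12. Step 2 — v_5(12) = 0 (factor: 12 = (5^0 · 12); the sign does not affect v_p). Step 3 — |x − y|_5 = 5^{0} = 1.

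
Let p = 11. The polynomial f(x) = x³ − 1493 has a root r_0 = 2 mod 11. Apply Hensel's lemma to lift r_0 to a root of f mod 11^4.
r_3 = 7900 (mod 14641)

Hensel: r_{i+1} = r_i − f(r_i)/f′(r_i) mod 11^{i+2}, where f′(x) = 3x². Iterate:
  r_0 = 2 (mod 11)
  r_1 = 35 (mod 121)
  r_2 = 1245 (mod 1331)
  r_3 = 7900 (mod 14641)
Final: r = 7900 with f(r) ≡ 0 mod 11^4.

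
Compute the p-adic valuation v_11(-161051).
v_11(-161051) = 5

v_11(n) is the largest exponent k such that 11^k divides n. Factor out: -161051 = -11^5 · 1. (Sign doesn't affect v_p.) So v_11(-161051) = 5.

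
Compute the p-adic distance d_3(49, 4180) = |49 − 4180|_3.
d_3(49, 4180) = 1/243

Step 1 — x − y = 49 − 4180 = -4131. Step 2 — v_3(-4131) = 5 (factor: -4131 = −(3^5 · 17); the sign does not affect v_p). Step 3 — |x − y|_3 = 3^{-5} = 1/243.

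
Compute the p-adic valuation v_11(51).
v_11(51) = 0

v_11(n) is the largest exponent k such that 11^k divides n. Factor out: 51 = 11^0 · 51. (Sign doesn't affect v_p.) So v_11(51) = 0.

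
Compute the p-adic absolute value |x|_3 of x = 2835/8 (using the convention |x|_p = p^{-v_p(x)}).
|2835/8|_3 = 1/81

Step 1 — compute v_3(x) by factoring powers of 3 out of the numerator and denominator: v_3(2835/8) = 4. Step 2 — apply |x|_p = p^{-v_p(x)} = 3^{-4} = 1/81.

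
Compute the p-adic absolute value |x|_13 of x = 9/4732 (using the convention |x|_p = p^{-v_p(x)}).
|9/4732|_13 = 169

Step 1 — compute v_13(x) by factoring powers of 13 out of the numerator and denominator: v_13(9/4732) = -2. Step 2 — apply |x|_p = p^{-v_p(x)} = 13^{2} = 169.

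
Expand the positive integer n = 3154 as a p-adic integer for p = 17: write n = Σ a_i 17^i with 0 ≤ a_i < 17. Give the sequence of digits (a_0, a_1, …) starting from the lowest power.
(a_0, a_1, …) = (9, 15, 10)

Repeated division by 17 gives the digits low-to-high: 3154 = 9 + 15·17^1 + 10·17^2. Digit sequence: (9, 15, 10).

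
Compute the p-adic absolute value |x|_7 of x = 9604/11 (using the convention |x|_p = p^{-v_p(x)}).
|9604/11|_7 = 1/2401

Step 1 — compute v_7(x) by factoring powers of 7 out of the numerator and denominator: v_7(9604/11) = 4. Step 2 — apply |x|_p = p^{-v_p(x)} = 7^{-4} = 1/2401.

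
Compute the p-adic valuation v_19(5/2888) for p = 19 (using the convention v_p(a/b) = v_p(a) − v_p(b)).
v_19(5/2888) = -2

Factor powers of 19 from the numerator and denominator of the reduced fraction: 5 = 19^0 · 5 and 2888 = 19^2 · 8. Apply v_p(a/b) = v_p(a) − v_p(b): v_19(5/2888) = 0 − 2 = -2.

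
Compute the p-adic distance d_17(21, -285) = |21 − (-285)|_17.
d_17(21, -285) = 1/17

Step 1 — x − y = 21 − (-285) = 306. Step 2 — v_17(306) = 1 (factor: 306 = (17^1 · 18); the sign does not affect v_p). Step 3 — |x − y|_17 = 17^{-1} = 1/17.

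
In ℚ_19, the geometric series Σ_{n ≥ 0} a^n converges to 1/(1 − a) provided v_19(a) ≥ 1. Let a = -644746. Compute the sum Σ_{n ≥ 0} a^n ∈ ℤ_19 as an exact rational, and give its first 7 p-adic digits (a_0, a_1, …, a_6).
Σ a^n = 1/(1 − a) = 1/644747;  first 7 digits = (1, 0, 0, 1, 14, 18, 0)

v_19(a) = 3 ≥ 1, so the series converges in ℤ_19 to 1/(1 − a) = 1/(1 − (-644746)) = 1/644747. Expand this rational in ℤ_19: compute digits iteratively via d_i = x_i mod 19, x_{i+1} = (x_i − d_i)/19. The first 7 digits are (1, 0, 0, 1, 14, 18, 0).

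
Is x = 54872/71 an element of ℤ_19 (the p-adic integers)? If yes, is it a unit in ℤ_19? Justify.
x ∈ ℤ_19 but not a unit; v_19(x) = 3 > 0

ℤ_19 = {x ∈ ℚ_19 : v_19(x) ≥ 0} and ℤ_19^× = {x ∈ ℤ_19 : v_19(x) = 0}. Here v_19(54872/71) = v_19(num) − v_19(den) = 3; compare against these criteria.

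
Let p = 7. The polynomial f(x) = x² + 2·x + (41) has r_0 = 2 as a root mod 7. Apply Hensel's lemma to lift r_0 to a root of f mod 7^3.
r_2 = 51 (mod 343)

Hensel: r_{i+1} = r_i − f(r_i)·(f′(r_i))^{-1} mod 7^{i+2}, f′(x) = 2x + 2. Iterate:
  r_0 = 2 (mod 7)
  r_1 = 2 (mod 49)
  r_2 = 51 (mod 343)
Final: r = 51 satisfies f(r) ≡ 0 mod 7^3.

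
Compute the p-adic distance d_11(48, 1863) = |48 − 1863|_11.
d_11(48, 1863) = 1/121

Step 1 — x − y = 48 − 1863 = -1815. Step 2 — v_11(-1815) = 2 (factor: -1815 = −(11^2 · 15); the sign does not affect v_p). Step 3 — |x − y|_11 = 11^{-2} = 1/121.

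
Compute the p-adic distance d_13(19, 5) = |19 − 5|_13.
d_13(19, 5) = 1

Step 1 — x − y = 19 − 5 = 14. Step 2 — v_13(14) = 0 (factor: 14 = (13^0 · 14); the sign does not affect v_p). Step 3 — |x − y|_13 = 13^{0} = 1.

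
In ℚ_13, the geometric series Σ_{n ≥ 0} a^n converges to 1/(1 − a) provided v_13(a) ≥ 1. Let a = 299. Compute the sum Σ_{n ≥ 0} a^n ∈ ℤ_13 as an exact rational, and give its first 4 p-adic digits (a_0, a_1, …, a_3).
Σ a^n = 1/(1 − a) = -1/298;  first 4 digits = (1, 10, 10, 0)

v_13(a) = 1 ≥ 1, so the series converges in ℤ_13 to 1/(1 − a) = 1/(1 − 299) = -1/298. Expand this rational in ℤ_13: compute digits iteratively via d_i = x_i mod 13, x_{i+1} = (x_i − d_i)/13. The first 4 digits are (1, 10, 10, 0).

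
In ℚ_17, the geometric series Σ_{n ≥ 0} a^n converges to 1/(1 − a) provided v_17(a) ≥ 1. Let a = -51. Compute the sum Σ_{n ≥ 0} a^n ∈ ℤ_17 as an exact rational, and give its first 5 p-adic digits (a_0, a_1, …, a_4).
Σ a^n = 1/(1 − a) = 1/52;  first 5 digits = (1, 14, 8, 7, 11)

v_17(a) = 1 ≥ 1, so the series converges in ℤ_17 to 1/(1 − a) = 1/(1 − (-51)) = 1/52. Expand this rational in ℤ_17: compute digits iteratively via d_i = x_i mod 17, x_{i+1} = (x_i − d_i)/17. The first 5 digits are (1, 14, 8, 7, 11).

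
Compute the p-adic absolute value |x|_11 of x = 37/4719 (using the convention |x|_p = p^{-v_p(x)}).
|37/4719|_11 = 121

Step 1 — compute v_11(x) by factoring powers of 11 out of the numerator and denominator: v_11(37/4719) = -2. Step 2 — apply |x|_p = p^{-v_p(x)} = 11^{2} = 121.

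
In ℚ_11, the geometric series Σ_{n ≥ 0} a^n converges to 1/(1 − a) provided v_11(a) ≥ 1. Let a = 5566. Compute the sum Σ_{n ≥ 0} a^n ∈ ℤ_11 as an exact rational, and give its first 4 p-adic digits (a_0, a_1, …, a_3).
Σ a^n = 1/(1 − a) = -1/5565;  first 4 digits = (1, 0, 2, 4)

v_11(a) = 2 ≥ 1, so the series converges in ℤ_11 to 1/(1 − a) = 1/(1 − 5566) = -1/5565. Expand this rational in ℤ_11: compute digits iteratively via d_i = x_i mod 11, x_{i+1} = (x_i − d_i)/11. The first 4 digits are (1, 0, 2, 4).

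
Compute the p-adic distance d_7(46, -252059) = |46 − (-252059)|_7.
d_7(46, -252059) = 1/16807

Step 1 — x − y = 46 − (-252059) = 252105. Step 2 — v_7(252105) = 5 (factor: 252105 = (7^5 · 15); the sign does not affect v_p). Step 3 — |x − y|_7 = 7^{-5} = 1/16807.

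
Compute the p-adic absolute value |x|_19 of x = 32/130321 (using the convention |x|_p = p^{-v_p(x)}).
|32/130321|_19 = 130321

Step 1 — compute v_19(x) by factoring powers of 19 out of the numerator and denominator: v_19(32/130321) = -4. Step 2 — apply |x|_p = p^{-v_p(x)} = 19^{4} = 130321.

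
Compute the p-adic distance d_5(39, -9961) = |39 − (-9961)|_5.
d_5(39, -9961) = 1/625

Step 1 — x − y = 39 − (-9961) = 10000. Step 2 — v_5(10000) = 4 (factor: 10000 = (5^4 · 16); the sign does not affect v_p). Step 3 — |x − y|_5 = 5^{-4} = 1/625.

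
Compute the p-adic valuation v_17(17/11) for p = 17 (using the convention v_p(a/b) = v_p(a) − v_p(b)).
v_17(17/11) = 1

Factor powers of 17 from the numerator and denominator of the reduced fraction: 17 = 17^1 · 1 and 11 = 17^0 · 11. Apply v_p(a/b) = v_p(a) − v_p(b): v_17(17/11) = 1 − 0 = 1.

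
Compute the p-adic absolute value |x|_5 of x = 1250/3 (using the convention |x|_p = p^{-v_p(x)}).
|1250/3|_5 = 1/625

Step 1 — compute v_5(x) by factoring powers of 5 out of the numerator and denominator: v_5(1250/3) = 4. Step 2 — apply |x|_p = p^{-v_p(x)} = 5^{-4} = 1/625.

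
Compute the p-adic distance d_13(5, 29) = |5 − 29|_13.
d_13(5, 29) = 1

Step 1 — x − y = 5 − 29 = -24. Step 2 — v_13(-24) = 0 (factor: -24 = −(13^0 · 24); the sign does not affect v_p). Step 3 — |x − y|_13 = 13^{0} = 1.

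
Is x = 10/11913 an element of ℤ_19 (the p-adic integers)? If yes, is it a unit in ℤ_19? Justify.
x ∉ ℤ_19 (v_19(x) = -2 < 0)

ℤ_19 = {x ∈ ℚ_19 : v_19(x) ≥ 0} and ℤ_19^× = {x ∈ ℤ_19 : v_19(x) = 0}. Here v_19(10/11913) = v_19(num) − v_19(den) = -2; compare against these criteria.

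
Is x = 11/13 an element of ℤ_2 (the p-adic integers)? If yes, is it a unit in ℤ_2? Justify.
x ∈ ℤ_2^× (unit); v_2(x) = 0

ℤ_2 = {x ∈ ℚ_2 : v_2(x) ≥ 0} and ℤ_2^× = {x ∈ ℤ_2 : v_2(x) = 0}. Here v_2(11/13) = v_2(num) − v_2(den) = 0; compare against these criteria.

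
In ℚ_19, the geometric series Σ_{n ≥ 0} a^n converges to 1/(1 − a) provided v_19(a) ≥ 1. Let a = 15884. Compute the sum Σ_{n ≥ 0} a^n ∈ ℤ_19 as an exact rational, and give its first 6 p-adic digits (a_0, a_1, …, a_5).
Σ a^n = 1/(1 − a) = -1/15883;  first 6 digits = (1, 0, 6, 2, 17, 6)

v_19(a) = 2 ≥ 1, so the series converges in ℤ_19 to 1/(1 − a) = 1/(1 − 15884) = -1/15883. Expand this rational in ℤ_19: compute digits iteratively via d_i = x_i mod 19, x_{i+1} = (x_i − d_i)/19. The first 6 digits are (1, 0, 6, 2, 17, 6).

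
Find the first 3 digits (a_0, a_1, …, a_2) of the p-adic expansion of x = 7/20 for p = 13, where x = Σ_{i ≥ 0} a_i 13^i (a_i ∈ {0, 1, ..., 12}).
(a_0, …, a_2) = (1, 11, 5)

v_13(7/20) = 0 (numerator and denominator both coprime to 13), so x ∈ ℤ_13^×. Compute digits iteratively via a_i = x_i mod 13, x_{i+1} = (x_i − a_i)/13, with x_0 = x:
  x_0 = 7/20;  a_0 = 1;  x_1 = (x_0 − 1)/13 = -1/20
  x_1 = -1/20;  a_1 = 11;  x_2 = (x_1 − 11)/13 = -17/20
  x_2 = -17/20;  a_2 = 5;  x_3 = (x_2 − 5)/13 = -9/20
Digits: (1, 11, 5).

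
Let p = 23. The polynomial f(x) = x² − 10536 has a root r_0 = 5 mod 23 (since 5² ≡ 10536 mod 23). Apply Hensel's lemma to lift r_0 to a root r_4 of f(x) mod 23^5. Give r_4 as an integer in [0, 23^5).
r_4 = 3827366 (mod 6436343)

Hensel's recurrence: r_{i+1} = r_i − f(r_i)·(f′(r_i))^{-1} mod 23^{i+2}, with f′(x) = 2x. Iterate:
  r_0 = 5 (mod 23)
  r_1 = 51 (mod 529)
  r_2 = 6928 (mod 12167)
  r_3 = 189433 (mod 279841)
  r_4 = 3827366 (mod 6436343)
Final: r_4 = 3827366, and one checks f(r_4) ≡ 0 mod 23^5.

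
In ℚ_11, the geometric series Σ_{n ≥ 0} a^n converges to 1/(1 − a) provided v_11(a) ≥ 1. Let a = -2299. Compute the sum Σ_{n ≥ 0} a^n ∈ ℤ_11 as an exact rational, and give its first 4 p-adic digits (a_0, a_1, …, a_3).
Σ a^n = 1/(1 − a) = 1/2300;  first 4 digits = (1, 0, 3, 9)

v_11(a) = 2 ≥ 1, so the series converges in ℤ_11 to 1/(1 − a) = 1/(1 − (-2299)) = 1/2300. Expand this rational in ℤ_11: compute digits iteratively via d_i = x_i mod 11, x_{i+1} = (x_i − d_i)/11. The first 4 digits are (1, 0, 3, 9).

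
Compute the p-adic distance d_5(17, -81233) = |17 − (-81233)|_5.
d_5(17, -81233) = 1/3125

Step 1 — x − y = 17 − (-81233) = 81250. Step 2 — v_5(81250) = 5 (factor: 81250 = (5^5 · 26); the sign does not affect v_p). Step 3 — |x − y|_5 = 5^{-5} = 1/3125.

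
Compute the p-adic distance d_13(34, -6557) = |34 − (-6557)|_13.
d_13(34, -6557) = 1/2197

Step 1 — x − y = 34 − (-6557) = 6591. Step 2 — v_13(6591) = 3 (factor: 6591 = (13^3 · 3); the sign does not affect v_p). Step 3 — |x − y|_13 = 13^{-3} = 1/2197.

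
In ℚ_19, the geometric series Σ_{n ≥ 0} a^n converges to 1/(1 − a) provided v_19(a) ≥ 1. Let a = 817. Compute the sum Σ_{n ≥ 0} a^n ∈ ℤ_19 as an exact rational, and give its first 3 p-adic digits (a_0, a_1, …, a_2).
Σ a^n = 1/(1 − a) = -1/816;  first 3 digits = (1, 5, 8)

v_19(a) = 1 ≥ 1, so the series converges in ℤ_19 to 1/(1 − a) = 1/(1 − 817) = -1/816. Expand this rational in ℤ_19: compute digits iteratively via d_i = x_i mod 19, x_{i+1} = (x_i − d_i)/19. The first 3 digits are (1, 5, 8).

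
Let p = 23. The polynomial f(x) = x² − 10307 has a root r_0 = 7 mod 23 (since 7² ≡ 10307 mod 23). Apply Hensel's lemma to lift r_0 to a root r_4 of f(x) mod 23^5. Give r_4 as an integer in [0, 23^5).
r_4 = 4503361 (mod 6436343)

Hensel's recurrence: r_{i+1} = r_i − f(r_i)·(f′(r_i))^{-1} mod 23^{i+2}, with f′(x) = 2x. Iterate:
  r_0 = 7 (mod 23)
  r_1 = 513 (mod 529)
  r_2 = 1571 (mod 12167)
  r_3 = 25905 (mod 279841)
  r_4 = 4503361 (mod 6436343)
Final: r_4 = 4503361, and one checks f(r_4) ≡ 0 mod 23^5.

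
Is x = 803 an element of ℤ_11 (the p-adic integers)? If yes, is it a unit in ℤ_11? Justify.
x ∈ ℤ_11 but not a unit; v_11(x) = 1 > 0

ℤ_11 = {x ∈ ℚ_11 : v_11(x) ≥ 0} and ℤ_11^× = {x ∈ ℤ_11 : v_11(x) = 0}. Here v_11(803) = v_11(num) − v_11(den) = 1; compare against these criteria.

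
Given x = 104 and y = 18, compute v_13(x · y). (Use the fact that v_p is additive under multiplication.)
v_13(1872) = 1

v_p(x) = 1 (factor: 104 = 13^1 · 8); v_p(y) = 0 (factor: 18 = 13^0 · 18). Additivity: v_p(xy) = v_p(x) + v_p(y) = 1 + 0 = 1. (Direct check: xy = 1872 = 13^1 · (144).)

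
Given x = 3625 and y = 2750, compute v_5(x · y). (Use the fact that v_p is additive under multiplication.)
v_5(9968750) = 6

v_p(x) = 3 (factor: 3625 = 5^3 · 29); v_p(y) = 3 (factor: 2750 = 5^3 · 22). Additivity: v_p(xy) = v_p(x) + v_p(y) = 3 + 3 = 6. (Direct check: xy = 9968750 = 5^6 · (638).)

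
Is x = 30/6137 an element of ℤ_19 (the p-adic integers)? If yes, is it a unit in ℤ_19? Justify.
x ∉ ℤ_19 (v_19(x) = -2 < 0)

ℤ_19 = {x ∈ ℚ_19 : v_19(x) ≥ 0} and ℤ_19^× = {x ∈ ℤ_19 : v_19(x) = 0}. Here v_19(30/6137) = v_19(num) − v_19(den) = -2; compare against these criteria.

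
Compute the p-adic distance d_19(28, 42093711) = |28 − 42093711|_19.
d_19(28, 42093711) = 1/2476099

Step 1 — x − y = 28 − 42093711 = -42093683. Step 2 — v_19(-42093683) = 5 (factor: -42093683 = −(19^5 · 17); the sign does not affect v_p). Step 3 — |x − y|_19 = 19^{-5} = 1/2476099.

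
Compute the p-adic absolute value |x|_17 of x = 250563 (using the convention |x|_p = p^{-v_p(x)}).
|250563|_17 = 1/83521

Step 1 — compute v_17(x) by factoring powers of 17 out of the numerator and denominator: v_17(250563) = 4. Step 2 — apply |x|_p = p^{-v_p(x)} = 17^{-4} = 1/83521.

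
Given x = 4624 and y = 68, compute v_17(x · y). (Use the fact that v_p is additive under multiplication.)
v_17(314432) = 3

v_p(x) = 2 (factor: 4624 = 17^2 · 16); v_p(y) = 1 (factor: 68 = 17^1 · 4). Additivity: v_p(xy) = v_p(x) + v_p(y) = 2 + 1 = 3. (Direct check: xy = 314432 = 17^3 · (64).)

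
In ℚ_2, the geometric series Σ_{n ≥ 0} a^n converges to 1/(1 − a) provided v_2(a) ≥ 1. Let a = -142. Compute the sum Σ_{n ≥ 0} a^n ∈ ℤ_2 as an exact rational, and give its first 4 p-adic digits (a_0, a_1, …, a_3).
Σ a^n = 1/(1 − a) = 1/143;  first 4 digits = (1, 1, 1, 1)

v_2(a) = 1 ≥ 1, so the series converges in ℤ_2 to 1/(1 − a) = 1/(1 − (-142)) = 1/143. Expand this rational in ℤ_2: compute digits iteratively via d_i = x_i mod 2, x_{i+1} = (x_i − d_i)/2. The first 4 digits are (1, 1, 1, 1).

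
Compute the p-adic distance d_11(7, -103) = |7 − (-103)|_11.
d_11(7, -103) = 1/11

Step 1 — x − y = 7 − (-103) = 110. Step 2 — v_11(110) = 1 (factor: 110 = (11^1 · 10); the sign does not affect v_p). Step 3 — |x − y|_11 = 11^{-1} = 1/11.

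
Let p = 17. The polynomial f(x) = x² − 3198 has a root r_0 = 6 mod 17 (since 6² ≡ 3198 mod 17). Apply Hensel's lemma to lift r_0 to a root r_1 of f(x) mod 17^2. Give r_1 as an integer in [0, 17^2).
r_1 = 125 (mod 289)

Hensel's recurrence: r_{i+1} = r_i − f(r_i)·(f′(r_i))^{-1} mod 17^{i+2}, with f′(x) = 2x. Iterate:
  r_0 = 6 (mod 17)
  r_1 = 125 (mod 289)
Final: r_1 = 125, and one checks f(r_1) ≡ 0 mod 17^2.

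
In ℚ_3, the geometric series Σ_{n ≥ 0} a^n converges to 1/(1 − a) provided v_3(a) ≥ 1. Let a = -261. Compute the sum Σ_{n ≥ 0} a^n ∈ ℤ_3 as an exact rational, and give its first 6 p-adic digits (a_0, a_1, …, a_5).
Σ a^n = 1/(1 − a) = 1/262;  first 6 digits = (1, 0, 1, 2, 0, 0)

v_3(a) = 2 ≥ 1, so the series converges in ℤ_3 to 1/(1 − a) = 1/(1 − (-261)) = 1/262. Expand this rational in ℤ_3: compute digits iteratively via d_i = x_i mod 3, x_{i+1} = (x_i − d_i)/3. The first 6 digits are (1, 0, 1, 2, 0, 0).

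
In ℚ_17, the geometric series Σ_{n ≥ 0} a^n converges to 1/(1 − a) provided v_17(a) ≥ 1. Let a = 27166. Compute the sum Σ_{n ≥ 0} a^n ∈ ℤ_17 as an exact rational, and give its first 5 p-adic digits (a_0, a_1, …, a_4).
Σ a^n = 1/(1 − a) = -1/27165;  first 5 digits = (1, 0, 9, 5, 13)

v_17(a) = 2 ≥ 1, so the series converges in ℤ_17 to 1/(1 − a) = 1/(1 − 27166) = -1/27165. Expand this rational in ℤ_17: compute digits iteratively via d_i = x_i mod 17, x_{i+1} = (x_i − d_i)/17. The first 5 digits are (1, 0, 9, 5, 13).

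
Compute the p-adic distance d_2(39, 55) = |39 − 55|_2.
d_2(39, 55) = 1/16

Step 1 — x − y = 39 − 55 = -16. Step 2 — v_2(-16) = 4 (factor: -16 = −(2^4 · 1); the sign does not affect v_p). Step 3 — |x − y|_2 = 2^{-4} = 1/16.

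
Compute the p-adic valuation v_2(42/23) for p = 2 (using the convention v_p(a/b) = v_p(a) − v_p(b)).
v_2(42/23) = 1

Factor powers of 2 from the numerator and denominator of the reduced fraction: 42 = 2^1 · 21 and 23 = 2^0 · 23. Apply v_p(a/b) = v_p(a) − v_p(b): v_2(42/23) = 1 − 0 = 1.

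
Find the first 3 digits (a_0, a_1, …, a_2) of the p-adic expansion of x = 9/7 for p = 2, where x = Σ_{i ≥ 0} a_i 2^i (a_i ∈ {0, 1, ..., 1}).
(a_0, …, a_2) = (1, 1, 1)

v_2(9/7) = 0 (numerator and denominator both coprime to 2), so x ∈ ℤ_2^×. Compute digits iteratively via a_i = x_i mod 2, x_{i+1} = (x_i − a_i)/2, with x_0 = x:
  x_0 = 9/7;  a_0 = 1;  x_1 = (x_0 − 1)/2 = 1/7
  x_1 = 1/7;  a_1 = 1;  x_2 = (x_1 − 1)/2 = -3/7
  x_2 = -3/7;  a_2 = 1;  x_3 = (x_2 − 1)/2 = -5/7
Digits: (1, 1, 1).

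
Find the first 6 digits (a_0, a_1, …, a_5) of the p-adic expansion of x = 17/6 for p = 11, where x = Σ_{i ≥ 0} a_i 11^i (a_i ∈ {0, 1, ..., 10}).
(a_0, …, a_5) = (1, 2, 9, 1, 9, 1)

v_11(17/6) = 0 (numerator and denominator both coprime to 11), so x ∈ ℤ_11^×. Compute digits iteratively via a_i = x_i mod 11, x_{i+1} = (x_i − a_i)/11, with x_0 = x:
  x_0 = 17/6;  a_0 = 1;  x_1 = (x_0 − 1)/11 = 1/6
  x_1 = 1/6;  a_1 = 2;  x_2 = (x_1 − 2)/11 = -1/6
  x_2 = -1/6;  a_2 = 9;  x_3 = (x_2 − 9)/11 = -5/6
  x_3 = -5/6;  a_3 = 1;  x_4 = (x_3 − 1)/11 = -1/6
  x_4 = -1/6;  a_4 = 9;  x_5 = (x_4 − 9)/11 = -5/6
  x_5 = -5/6;  a_5 = 1;  x_6 = (x_5 − 1)/11 = -1/6
Digits: (1, 2, 9, 1, 9, 1).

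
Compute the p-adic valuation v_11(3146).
v_11(3146) = 2

v_11(n) is the largest exponent k such that 11^k divides n. Factor out: 3146 = 11^2 · 26. (Sign doesn't affect v_p.) So v_11(3146) = 2.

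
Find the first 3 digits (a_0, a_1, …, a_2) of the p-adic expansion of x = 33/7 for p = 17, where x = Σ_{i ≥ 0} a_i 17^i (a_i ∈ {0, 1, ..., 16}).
(a_0, …, a_2) = (12, 2, 12)

v_17(33/7) = 0 (numerator and denominator both coprime to 17), so x ∈ ℤ_17^×. Compute digits iteratively via a_i = x_i mod 17, x_{i+1} = (x_i − a_i)/17, with x_0 = x:
  x_0 = 33/7;  a_0 = 12;  x_1 = (x_0 − 12)/17 = -3/7
  x_1 = -3/7;  a_1 = 2;  x_2 = (x_1 − 2)/17 = -1/7
  x_2 = -1/7;  a_2 = 12;  x_3 = (x_2 − 12)/17 = -5/7
Digits: (12, 2, 12).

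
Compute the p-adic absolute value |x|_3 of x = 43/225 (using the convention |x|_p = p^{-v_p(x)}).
|43/225|_3 = 9

Step 1 — compute v_3(x) by factoring powers of 3 out of the numerator and denominator: v_3(43/225) = -2. Step 2 — apply |x|_p = p^{-v_p(x)} = 3^{2} = 9.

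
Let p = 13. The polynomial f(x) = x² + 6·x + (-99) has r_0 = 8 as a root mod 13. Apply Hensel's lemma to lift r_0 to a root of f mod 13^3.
r_2 = 138 (mod 2197)

Hensel: r_{i+1} = r_i − f(r_i)·(f′(r_i))^{-1} mod 13^{i+2}, f′(x) = 2x + 6. Iterate:
  r_0 = 8 (mod 13)
  r_1 = 138 (mod 169)
  r_2 = 138 (mod 2197)
Final: r = 138 satisfies f(r) ≡ 0 mod 13^3.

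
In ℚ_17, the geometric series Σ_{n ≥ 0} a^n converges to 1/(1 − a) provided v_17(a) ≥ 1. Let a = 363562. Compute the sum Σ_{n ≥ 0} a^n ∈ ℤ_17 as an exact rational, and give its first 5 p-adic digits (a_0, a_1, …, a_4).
Σ a^n = 1/(1 − a) = -1/363561;  first 5 digits = (1, 0, 0, 6, 4)

v_17(a) = 3 ≥ 1, so the series converges in ℤ_17 to 1/(1 − a) = 1/(1 − 363562) = -1/363561. Expand this rational in ℤ_17: compute digits iteratively via d_i = x_i mod 17, x_{i+1} = (x_i − d_i)/17. The first 5 digits are (1, 0, 0, 6, 4).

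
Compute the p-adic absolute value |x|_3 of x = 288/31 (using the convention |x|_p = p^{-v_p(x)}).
|288/31|_3 = 1/9

Step 1 — compute v_3(x) by factoring powers of 3 out of the numerator and denominator: v_3(288/31) = 2. Step 2 — apply |x|_p = p^{-v_p(x)} = 3^{-2} = 1/9.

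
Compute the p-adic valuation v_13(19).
v_13(19) = 0

v_13(n) is the largest exponent k such that 13^k divides n. Factor out: 19 = 13^0 · 19. (Sign doesn't affect v_p.) So v_13(19) = 0.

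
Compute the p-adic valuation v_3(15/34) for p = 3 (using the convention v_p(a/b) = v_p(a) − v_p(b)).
v_3(15/34) = 1

Factor powers of 3 from the numerator and denominator of the reduced fraction: 15 = 3^1 · 5 and 34 = 3^0 · 34. Apply v_p(a/b) = v_p(a) − v_p(b): v_3(15/34) = 1 − 0 = 1.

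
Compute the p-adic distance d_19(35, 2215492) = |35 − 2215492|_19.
d_19(35, 2215492) = 1/130321

Step 1 — x − y = 35 − 2215492 = -2215457. Step 2 — v_19(-2215457) = 4 (factor: -2215457 = −(19^4 · 17); the sign does not affect v_p). Step 3 — |x − y|_19 = 19^{-4} = 1/130321.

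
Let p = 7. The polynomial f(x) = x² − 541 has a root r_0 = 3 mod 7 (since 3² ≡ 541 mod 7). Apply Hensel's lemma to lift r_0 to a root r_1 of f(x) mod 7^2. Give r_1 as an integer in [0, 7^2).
r_1 = 10 (mod 49)

Hensel's recurrence: r_{i+1} = r_i − f(r_i)·(f′(r_i))^{-1} mod 7^{i+2}, with f′(x) = 2x. Iterate:
  r_0 = 3 (mod 7)
  r_1 = 10 (mod 49)
Final: r_1 = 10, and one checks f(r_1) ≡ 0 mod 7^2.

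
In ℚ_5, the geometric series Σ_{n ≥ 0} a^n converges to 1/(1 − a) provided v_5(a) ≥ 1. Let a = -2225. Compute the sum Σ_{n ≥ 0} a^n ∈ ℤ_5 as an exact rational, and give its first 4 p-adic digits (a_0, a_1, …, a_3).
Σ a^n = 1/(1 − a) = 1/2226;  first 4 digits = (1, 0, 1, 2)

v_5(a) = 2 ≥ 1, so the series converges in ℤ_5 to 1/(1 − a) = 1/(1 − (-2225)) = 1/2226. Expand this rational in ℤ_5: compute digits iteratively via d_i = x_i mod 5, x_{i+1} = (x_i − d_i)/5. The first 4 digits are (1, 0, 1, 2).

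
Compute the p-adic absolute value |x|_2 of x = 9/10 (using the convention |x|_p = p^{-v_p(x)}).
|9/10|_2 = 2

Step 1 — compute v_2(x) by factoring powers of 2 out of the numerator and denominator: v_2(9/10) = -1. Step 2 — apply |x|_p = p^{-v_p(x)} = 2^{1} = 2.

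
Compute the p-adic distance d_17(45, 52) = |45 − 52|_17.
d_17(45, 52) = 1

Step 1 — x − y = 45 − 52 = -7. Step 2 — v_17(-7) = 0 (factor: -7 = −(17^0 · 7); the sign does not affect v_p). Step 3 — |x − y|_17 = 17^{0} = 1.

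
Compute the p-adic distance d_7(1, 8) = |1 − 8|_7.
d_7(1, 8) = 1/7

Step 1 — x − y = 1 − 8 = -7. Step 2 — v_7(-7) = 1 (factor: -7 = −(7^1 · 1); the sign does not affect v_p). Step 3 — |x − y|_7 = 7^{-1} = 1/7.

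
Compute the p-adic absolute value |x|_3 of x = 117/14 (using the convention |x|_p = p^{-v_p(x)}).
|117/14|_3 = 1/9

Step 1 — compute v_3(x) by factoring powers of 3 out of the numerator and denominator: v_3(117/14) = 2. Step 2 — apply |x|_p = p^{-v_p(x)} = 3^{-2} = 1/9.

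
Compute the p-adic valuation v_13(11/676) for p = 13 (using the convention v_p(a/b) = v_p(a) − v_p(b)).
v_13(11/676) = -2

Factor powers of 13 from the numerator and denominator of the reduced fraction: 11 = 13^0 · 11 and 676 = 13^2 · 4. Apply v_p(a/b) = v_p(a) − v_p(b): v_13(11/676) = 0 − 2 = -2.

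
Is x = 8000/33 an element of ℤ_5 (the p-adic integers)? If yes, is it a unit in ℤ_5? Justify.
x ∈ ℤ_5 but not a unit; v_5(x) = 3 > 0

ℤ_5 = {x ∈ ℚ_5 : v_5(x) ≥ 0} and ℤ_5^× = {x ∈ ℤ_5 : v_5(x) = 0}. Here v_5(8000/33) = v_5(num) − v_5(den) = 3; compare against these criteria.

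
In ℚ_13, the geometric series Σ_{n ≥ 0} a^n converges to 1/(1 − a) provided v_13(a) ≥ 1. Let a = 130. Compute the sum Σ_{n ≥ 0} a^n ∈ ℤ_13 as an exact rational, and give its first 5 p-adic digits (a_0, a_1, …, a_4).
Σ a^n = 1/(1 − a) = -1/129;  first 5 digits = (1, 10, 9, 6, 2)

v_13(a) = 1 ≥ 1, so the series converges in ℤ_13 to 1/(1 − a) = 1/(1 − 130) = -1/129. Expand this rational in ℤ_13: compute digits iteratively via d_i = x_i mod 13, x_{i+1} = (x_i − d_i)/13. The first 5 digits are (1, 10, 9, 6, 2).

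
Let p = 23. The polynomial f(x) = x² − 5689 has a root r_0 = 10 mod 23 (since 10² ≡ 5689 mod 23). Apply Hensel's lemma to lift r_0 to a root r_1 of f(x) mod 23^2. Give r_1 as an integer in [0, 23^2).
r_1 = 263 (mod 529)

Hensel's recurrence: r_{i+1} = r_i − f(r_i)·(f′(r_i))^{-1} mod 23^{i+2}, with f′(x) = 2x. Iterate:
  r_0 = 10 (mod 23)
  r_1 = 263 (mod 529)
Final: r_1 = 263, and one checks f(r_1) ≡ 0 mod 23^2.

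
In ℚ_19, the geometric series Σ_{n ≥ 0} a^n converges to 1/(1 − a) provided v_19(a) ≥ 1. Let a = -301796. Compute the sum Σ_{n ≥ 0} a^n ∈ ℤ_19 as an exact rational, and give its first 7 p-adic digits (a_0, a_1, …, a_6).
Σ a^n = 1/(1 − a) = 1/301797;  first 7 digits = (1, 0, 0, 13, 16, 18, 16)

v_19(a) = 3 ≥ 1, so the series converges in ℤ_19 to 1/(1 − a) = 1/(1 − (-301796)) = 1/301797. Expand this rational in ℤ_19: compute digits iteratively via d_i = x_i mod 19, x_{i+1} = (x_i − d_i)/19. The first 7 digits are (1, 0, 0, 13, 16, 18, 16).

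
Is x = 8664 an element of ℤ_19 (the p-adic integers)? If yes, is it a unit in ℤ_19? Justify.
x ∈ ℤ_19 but not a unit; v_19(x) = 2 > 0

ℤ_19 = {x ∈ ℚ_19 : v_19(x) ≥ 0} and ℤ_19^× = {x ∈ ℤ_19 : v_19(x) = 0}. Here v_19(8664) = v_19(num) − v_19(den) = 2; compare against these criteria.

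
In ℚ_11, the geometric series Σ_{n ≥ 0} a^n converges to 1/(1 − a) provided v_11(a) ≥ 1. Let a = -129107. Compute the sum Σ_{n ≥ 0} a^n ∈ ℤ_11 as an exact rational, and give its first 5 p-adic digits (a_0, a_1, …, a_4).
Σ a^n = 1/(1 − a) = 1/129108;  first 5 digits = (1, 0, 0, 2, 2)

v_11(a) = 3 ≥ 1, so the series converges in ℤ_11 to 1/(1 − a) = 1/(1 − (-129107)) = 1/129108. Expand this rational in ℤ_11: compute digits iteratively via d_i = x_i mod 11, x_{i+1} = (x_i − d_i)/11. The first 5 digits are (1, 0, 0, 2, 2).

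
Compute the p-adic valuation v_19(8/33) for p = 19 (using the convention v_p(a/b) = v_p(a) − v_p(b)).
v_19(8/33) = 0

Factor powers of 19 from the numerator and denominator of the reduced fraction: 8 = 19^0 · 8 and 33 = 19^0 · 33. Apply v_p(a/b) = v_p(a) − v_p(b): v_19(8/33) = 0 − 0 = 0.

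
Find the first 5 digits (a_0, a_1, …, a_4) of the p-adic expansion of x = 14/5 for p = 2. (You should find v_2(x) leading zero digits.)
(a_0, …, a_4) = (0, 1, 1, 0, 1)

v_2(14/5) = 1, so a_0 = ... = a_0 = 0. Factor out: x = 2^1 · u with u = 7/5 a unit in ℤ_2. Expand u iteratively via a_{v+i} = u_i mod 2, u_{i+1} = (u_i − a_{v+i})/2:
  u_0 = 7/5;  a_1 = 1;  u_1 = (u_0 − 1)/2 = 1/5
  u_1 = 1/5;  a_2 = 1;  u_2 = (u_1 − 1)/2 = -2/5
  u_2 = -2/5;  a_3 = 0;  u_3 = (u_2 − 0)/2 = -1/5
  u_3 = -1/5;  a_4 = 1;  u_4 = (u_3 − 1)/2 = -3/5
Digits: (0, 1, 1, 0, 1).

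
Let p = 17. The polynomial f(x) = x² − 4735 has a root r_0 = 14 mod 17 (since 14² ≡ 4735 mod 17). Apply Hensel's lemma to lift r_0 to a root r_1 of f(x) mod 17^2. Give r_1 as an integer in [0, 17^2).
r_1 = 269 (mod 289)

Hensel's recurrence: r_{i+1} = r_i − f(r_i)·(f′(r_i))^{-1} mod 17^{i+2}, with f′(x) = 2x. Iterate:
  r_0 = 14 (mod 17)
  r_1 = 269 (mod 289)
Final: r_1 = 269, and one checks f(r_1) ≡ 0 mod 17^2.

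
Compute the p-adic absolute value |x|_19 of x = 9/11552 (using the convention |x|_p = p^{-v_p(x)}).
|9/11552|_19 = 361

Step 1 — compute v_19(x) by factoring powers of 19 out of the numerator and denominator: v_19(9/11552) = -2. Step 2 — apply |x|_p = p^{-v_p(x)} = 19^{2} = 361.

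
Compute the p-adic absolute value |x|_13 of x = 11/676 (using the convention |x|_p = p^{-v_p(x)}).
|11/676|_13 = 169

Step 1 — compute v_13(x) by factoring powers of 13 out of the numerator and denominator: v_13(11/676) = -2. Step 2 — apply |x|_p = p^{-v_p(x)} = 13^{2} = 169.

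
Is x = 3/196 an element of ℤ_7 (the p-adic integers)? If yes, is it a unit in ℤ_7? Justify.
x ∉ ℤ_7 (v_7(x) = -2 < 0)

ℤ_7 = {x ∈ ℚ_7 : v_7(x) ≥ 0} and ℤ_7^× = {x ∈ ℤ_7 : v_7(x) = 0}. Here v_7(3/196) = v_7(num) − v_7(den) = -2; compare against these criteria.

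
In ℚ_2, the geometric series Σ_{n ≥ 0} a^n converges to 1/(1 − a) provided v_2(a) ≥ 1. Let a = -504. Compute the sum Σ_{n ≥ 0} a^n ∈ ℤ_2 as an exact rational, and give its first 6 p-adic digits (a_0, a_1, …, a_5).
Σ a^n = 1/(1 − a) = 1/505;  first 6 digits = (1, 0, 0, 1, 0, 0)

v_2(a) = 3 ≥ 1, so the series converges in ℤ_2 to 1/(1 − a) = 1/(1 − (-504)) = 1/505. Expand this rational in ℤ_2: compute digits iteratively via d_i = x_i mod 2, x_{i+1} = (x_i − d_i)/2. The first 6 digits are (1, 0, 0, 1, 0, 0).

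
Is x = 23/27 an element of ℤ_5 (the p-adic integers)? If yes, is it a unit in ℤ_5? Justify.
x ∈ ℤ_5^× (unit); v_5(x) = 0

ℤ_5 = {x ∈ ℚ_5 : v_5(x) ≥ 0} and ℤ_5^× = {x ∈ ℤ_5 : v_5(x) = 0}. Here v_5(23/27) = v_5(num) − v_5(den) = 0; compare against these criteria.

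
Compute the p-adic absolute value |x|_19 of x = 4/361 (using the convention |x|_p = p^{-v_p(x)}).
|4/361|_19 = 361

Step 1 — compute v_19(x) by factoring powers of 19 out of the numerator and denominator: v_19(4/361) = -2. Step 2 — apply |x|_p = p^{-v_p(x)} = 19^{2} = 361.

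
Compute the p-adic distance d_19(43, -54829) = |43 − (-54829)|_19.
d_19(43, -54829) = 1/6859

Step 1 — x − y = 43 − (-54829) = 54872. Step 2 — v_19(54872) = 3 (factor: 54872 = (19^3 · 8); the sign does not affect v_p). Step 3 — |x − y|_19 = 19^{-3} = 1/6859.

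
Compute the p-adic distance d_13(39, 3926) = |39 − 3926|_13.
d_13(39, 3926) = 1/169

Step 1 — x − y = 39 − 3926 = -3887. Step 2 — v_13(-3887) = 2 (factor: -3887 = −(13^2 · 23); the sign does not affect v_p). Step 3 — |x − y|_13 = 13^{-2} = 1/169.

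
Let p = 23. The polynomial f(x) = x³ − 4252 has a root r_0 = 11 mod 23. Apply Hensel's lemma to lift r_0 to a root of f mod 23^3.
r_2 = 7785 (mod 12167)

Hensel: r_{i+1} = r_i − f(r_i)/f′(r_i) mod 23^{i+2}, where f′(x) = 3x². Iterate:
  r_0 = 11 (mod 23)
  r_1 = 379 (mod 529)
  r_2 = 7785 (mod 12167)
Final: r = 7785 with f(r) ≡ 0 mod 23^3.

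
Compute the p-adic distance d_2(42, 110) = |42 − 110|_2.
d_2(42, 110) = 1/4

Step 1 — x − y = 42 − 110 = -68. Step 2 — v_2(-68) = 2 (factor: -68 = −(2^2 · 17); the sign does not affect v_p). Step 3 — |x − y|_2 = 2^{-2} = 1/4.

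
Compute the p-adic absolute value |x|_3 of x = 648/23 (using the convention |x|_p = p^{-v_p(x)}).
|648/23|_3 = 1/81

Step 1 — compute v_3(x) by factoring powers of 3 out of the numerator and denominator: v_3(648/23) = 4. Step 2 — apply |x|_p = p^{-v_p(x)} = 3^{-4} = 1/81.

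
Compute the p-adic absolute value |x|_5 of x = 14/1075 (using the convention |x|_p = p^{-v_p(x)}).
|14/1075|_5 = 25

Step 1 — compute v_5(x) by factoring powers of 5 out of the numerator and denominator: v_5(14/1075) = -2. Step 2 — apply |x|_p = p^{-v_p(x)} = 5^{2} = 25.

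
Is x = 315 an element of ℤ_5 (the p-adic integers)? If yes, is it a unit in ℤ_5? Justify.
x ∈ ℤ_5 but not a unit; v_5(x) = 1 > 0

ℤ_5 = {x ∈ ℚ_5 : v_5(x) ≥ 0} and ℤ_5^× = {x ∈ ℤ_5 : v_5(x) = 0}. Here v_5(315) = v_5(num) − v_5(den) = 1; compare against these criteria.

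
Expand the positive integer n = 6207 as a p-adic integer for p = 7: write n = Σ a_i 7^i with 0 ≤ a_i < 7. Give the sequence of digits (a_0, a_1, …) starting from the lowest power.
(a_0, a_1, …) = (5, 4, 0, 4, 2)

Repeated division by 7 gives the digits low-to-high: 6207 = 5 + 4·7^1 + 4·7^3 + 2·7^4. Digit sequence: (5, 4, 0, 4, 2).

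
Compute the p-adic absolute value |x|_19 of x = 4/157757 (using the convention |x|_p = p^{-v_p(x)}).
|4/157757|_19 = 6859

Step 1 — compute v_19(x) by factoring powers of 19 out of the numerator and denominator: v_19(4/157757) = -3. Step 2 — apply |x|_p = p^{-v_p(x)} = 19^{3} = 6859.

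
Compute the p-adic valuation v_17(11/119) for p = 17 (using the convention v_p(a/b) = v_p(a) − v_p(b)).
v_17(11/119) = -1

Factor powers of 17 from the numerator and denominator of the reduced fraction: 11 = 17^0 · 11 and 119 = 17^1 · 7. Apply v_p(a/b) = v_p(a) − v_p(b): v_17(11/119) = 0 − 1 = -1.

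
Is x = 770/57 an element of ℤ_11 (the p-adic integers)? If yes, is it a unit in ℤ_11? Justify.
x ∈ ℤ_11 but not a unit; v_11(x) = 1 > 0

ℤ_11 = {x ∈ ℚ_11 : v_11(x) ≥ 0} and ℤ_11^× = {x ∈ ℤ_11 : v_11(x) = 0}. Here v_11(770/57) = v_11(num) − v_11(den) = 1; compare against these criteria.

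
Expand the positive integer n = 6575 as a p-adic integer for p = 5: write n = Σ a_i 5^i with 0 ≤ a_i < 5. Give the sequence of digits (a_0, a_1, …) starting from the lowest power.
(a_0, a_1, …) = (0, 0, 3, 2, 0, 2)

Repeated division by 5 gives the digits low-to-high: 6575 = 3·5^2 + 2·5^3 + 2·5^5. Digit sequence: (0, 0, 3, 2, 0, 2).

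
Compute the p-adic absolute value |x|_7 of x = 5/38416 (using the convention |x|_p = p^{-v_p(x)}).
|5/38416|_7 = 2401

Step 1 — compute v_7(x) by factoring powers of 7 out of the numerator and denominator: v_7(5/38416) = -4. Step 2 — apply |x|_p = p^{-v_p(x)} = 7^{4} = 2401.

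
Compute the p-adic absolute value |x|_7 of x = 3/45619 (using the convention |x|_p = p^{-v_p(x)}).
|3/45619|_7 = 2401

Step 1 — compute v_7(x) by factoring powers of 7 out of the numerator and denominator: v_7(3/45619) = -4. Step 2 — apply |x|_p = p^{-v_p(x)} = 7^{4} = 2401.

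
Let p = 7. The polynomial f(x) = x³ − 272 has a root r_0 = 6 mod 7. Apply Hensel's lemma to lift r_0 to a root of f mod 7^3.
r_2 = 139 (mod 343)

Hensel: r_{i+1} = r_i − f(r_i)/f′(r_i) mod 7^{i+2}, where f′(x) = 3x². Iterate:
  r_0 = 6 (mod 7)
  r_1 = 41 (mod 49)
  r_2 = 139 (mod 343)
Final: r = 139 with f(r) ≡ 0 mod 7^3.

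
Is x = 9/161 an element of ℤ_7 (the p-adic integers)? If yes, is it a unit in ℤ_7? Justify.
x ∉ ℤ_7 (v_7(x) = -1 < 0)

ℤ_7 = {x ∈ ℚ_7 : v_7(x) ≥ 0} and ℤ_7^× = {x ∈ ℤ_7 : v_7(x) = 0}. Here v_7(9/161) = v_7(num) − v_7(den) = -1; compare against these criteria.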